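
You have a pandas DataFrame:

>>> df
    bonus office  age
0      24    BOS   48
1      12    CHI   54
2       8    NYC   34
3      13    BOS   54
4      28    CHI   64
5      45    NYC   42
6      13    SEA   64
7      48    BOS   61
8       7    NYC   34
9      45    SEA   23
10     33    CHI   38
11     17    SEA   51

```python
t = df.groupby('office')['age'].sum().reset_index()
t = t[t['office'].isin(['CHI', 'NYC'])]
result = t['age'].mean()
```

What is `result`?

133.0

group by office, sum of age:
office
BOS    163
CHI    156
NYC    110
SEA    138
Name: age, dtype: int64
reset_index():
  office  age
0    BOS  163
1    CHI  156
2    NYC  110
3    SEA  138
filter rows where office in ['CHI', 'NYC']:
  office  age
1    CHI  156
2    NYC  110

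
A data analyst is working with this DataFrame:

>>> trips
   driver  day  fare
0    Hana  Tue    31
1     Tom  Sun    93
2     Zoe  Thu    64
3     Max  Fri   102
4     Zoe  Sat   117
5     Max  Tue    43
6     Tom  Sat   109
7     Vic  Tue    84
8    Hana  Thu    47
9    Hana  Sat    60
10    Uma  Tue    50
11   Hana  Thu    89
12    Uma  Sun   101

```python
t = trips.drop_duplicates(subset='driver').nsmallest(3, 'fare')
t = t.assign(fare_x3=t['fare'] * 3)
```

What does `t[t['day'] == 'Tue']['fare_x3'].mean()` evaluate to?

121.5

drop duplicate driver (keep=first):
   driver  day  fare
0    Hana  Tue    31
1     Tom  Sun    93
2     Zoe  Thu    64
3     Max  Fri   102
7     Vic  Tue    84
10    Uma  Tue    50
take 3 rows with smallest fare:
   driver  day  fare
0    Hana  Tue    31
10    Uma  Tue    50
2     Zoe  Thu    64
add column fare_x3 = t['fare'] * 3:
   driver  day  fare  fare_x3
0    Hana  Tue    31       93
10    Uma  Tue    50      150
2     Zoe  Thu    64      192
filter rows where day == 'Tue':
   driver  day  fare  fare_x3
0    Hana  Tue    31       93
10    Uma  Tue    50      150
Reading off the mean of column 'fare_x3', we get 121.5.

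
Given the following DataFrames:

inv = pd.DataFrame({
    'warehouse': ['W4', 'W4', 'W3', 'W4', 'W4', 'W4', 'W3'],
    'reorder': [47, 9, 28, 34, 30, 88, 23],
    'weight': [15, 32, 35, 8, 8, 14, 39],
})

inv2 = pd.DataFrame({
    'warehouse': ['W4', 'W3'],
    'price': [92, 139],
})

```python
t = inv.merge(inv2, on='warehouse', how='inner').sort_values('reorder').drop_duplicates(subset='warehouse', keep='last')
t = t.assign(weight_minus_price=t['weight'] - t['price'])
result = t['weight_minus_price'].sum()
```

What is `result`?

-182

merge on 'warehouse' (how='inner') → 7 rows:
  warehouse  reorder  weight  price
0        W4       47      15     92
1        W4        9      32     92
2        W3       28      35    139
3        W4       34       8     92
4        W4       30       8     92
5        W4       88      14     92
6        W3       23      39    139
sort by reorder:
  warehouse  reorder  weight  price
1        W4        9      32     92
6        W3       23      39    139
2        W3       28      35    139
4        W4       30       8     92
3        W4       34       8     92
0        W4       47      15     92
5        W4       88      14     92
drop duplicate warehouse (keep=last):
  warehouse  reorder  weight  price
2        W3       28      35    139
5        W4       88      14     92
add column weight_minus_price = t['weight'] - t['price']:
  warehouse  reorder  weight  price  weight_minus_price
2        W3       28      35    139                -104
5        W4       88      14     92                 -78
Hence -182.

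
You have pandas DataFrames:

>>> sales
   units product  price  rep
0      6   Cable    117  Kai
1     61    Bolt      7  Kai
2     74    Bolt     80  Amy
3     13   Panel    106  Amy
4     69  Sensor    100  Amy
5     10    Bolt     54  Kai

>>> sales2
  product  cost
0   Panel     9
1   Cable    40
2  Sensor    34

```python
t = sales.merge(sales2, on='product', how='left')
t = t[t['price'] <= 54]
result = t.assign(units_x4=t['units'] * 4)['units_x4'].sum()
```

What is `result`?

merge on 'product' (how='left') → 6 rows:
   units product  price  rep  cost
0      6   Cable    117  Kai  40.0
1     61    Bolt      7  Kai   NaN
2     74    Bolt     80  Amy   NaN
3     13   Panel    106  Amy   9.0
4     69  Sensor    100  Amy  34.0
5     10    Bolt     54  Kai   NaN
filter rows where price <= 54:
   units product  price  rep  cost
1     61    Bolt      7  Kai   NaN
5     10    Bolt     54  Kai   NaN
add column units_x4 = t['units'] * 4:
   units product  price  rep  cost  units_x4
1     61    Bolt      7  Kai   NaN       244
5     10    Bolt     54  Kai   NaN        40
Finally, sum of column 'units_x4' = 284.

284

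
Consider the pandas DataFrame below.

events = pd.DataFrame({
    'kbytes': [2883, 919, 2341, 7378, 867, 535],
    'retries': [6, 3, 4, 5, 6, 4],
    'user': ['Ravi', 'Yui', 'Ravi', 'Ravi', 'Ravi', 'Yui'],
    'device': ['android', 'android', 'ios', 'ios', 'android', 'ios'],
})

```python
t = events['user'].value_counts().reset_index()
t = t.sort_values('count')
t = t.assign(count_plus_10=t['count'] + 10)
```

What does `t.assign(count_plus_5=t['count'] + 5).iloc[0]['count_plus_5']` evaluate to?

7

value_counts of user:
user
Ravi    4
Yui     2
Name: count, dtype: int64
reset_index():
   user  count
0  Ravi      4
1   Yui      2
sort by count:
   user  count
1   Yui      2
0  Ravi      4
add column count_plus_10 = t['count'] + 10:
   user  count  count_plus_10
1   Yui      2             12
0  Ravi      4             14
add column count_plus_5 = t['count'] + 5:
   user  count  count_plus_10  count_plus_5
1   Yui      2             12             7
0  Ravi      4             14             9
Reading off the value at position 0, column 'count_plus_5', we get 7.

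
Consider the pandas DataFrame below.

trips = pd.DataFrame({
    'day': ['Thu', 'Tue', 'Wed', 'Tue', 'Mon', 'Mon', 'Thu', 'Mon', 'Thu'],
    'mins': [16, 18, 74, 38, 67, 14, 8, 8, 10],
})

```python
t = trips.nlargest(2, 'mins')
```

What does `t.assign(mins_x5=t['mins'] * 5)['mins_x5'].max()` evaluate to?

370

take 2 rows with largest mins:
   day  mins
2  Wed    74
4  Mon    67
add column mins_x5 = t['mins'] * 5:
   day  mins  mins_x5
2  Wed    74      370
4  Mon    67      335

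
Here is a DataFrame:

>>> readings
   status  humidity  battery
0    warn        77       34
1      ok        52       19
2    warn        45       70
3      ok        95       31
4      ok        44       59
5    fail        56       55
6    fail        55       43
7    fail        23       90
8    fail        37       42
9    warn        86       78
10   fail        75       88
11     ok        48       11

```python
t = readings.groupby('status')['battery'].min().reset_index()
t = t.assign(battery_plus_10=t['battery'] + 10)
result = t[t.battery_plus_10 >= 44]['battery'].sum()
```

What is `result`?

76

group by status, min of battery:
status
fail    42
ok      11
warn    34
Name: battery, dtype: int64
reset_index():
  status  battery
0   fail       42
1     ok       11
2   warn       34
add column battery_plus_10 = t['battery'] + 10:
  status  battery  battery_plus_10
0   fail       42               52
1     ok       11               21
2   warn       34               44
filter rows where battery_plus_10 >= 44:
  status  battery  battery_plus_10
0   fail       42               52
2   warn       34               44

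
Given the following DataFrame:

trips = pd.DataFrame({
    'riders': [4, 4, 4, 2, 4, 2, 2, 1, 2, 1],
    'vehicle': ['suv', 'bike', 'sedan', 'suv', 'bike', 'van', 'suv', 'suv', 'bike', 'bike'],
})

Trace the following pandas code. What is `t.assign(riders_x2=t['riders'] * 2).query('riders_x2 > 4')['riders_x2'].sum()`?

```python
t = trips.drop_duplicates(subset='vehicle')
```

drop duplicate vehicle (keep=first):
   riders vehicle
0       4     suv
1       4    bike
2       4   sedan
5       2     van
add column riders_x2 = t['riders'] * 2:
   riders vehicle  riders_x2
0       4     suv          8
1       4    bike          8
2       4   sedan          8
5       2     van          4
filter rows where riders_x2 > 4:
   riders vehicle  riders_x2
0       4     suv          8
1       4    bike          8
2       4   sedan          8
So sum() = 24.

24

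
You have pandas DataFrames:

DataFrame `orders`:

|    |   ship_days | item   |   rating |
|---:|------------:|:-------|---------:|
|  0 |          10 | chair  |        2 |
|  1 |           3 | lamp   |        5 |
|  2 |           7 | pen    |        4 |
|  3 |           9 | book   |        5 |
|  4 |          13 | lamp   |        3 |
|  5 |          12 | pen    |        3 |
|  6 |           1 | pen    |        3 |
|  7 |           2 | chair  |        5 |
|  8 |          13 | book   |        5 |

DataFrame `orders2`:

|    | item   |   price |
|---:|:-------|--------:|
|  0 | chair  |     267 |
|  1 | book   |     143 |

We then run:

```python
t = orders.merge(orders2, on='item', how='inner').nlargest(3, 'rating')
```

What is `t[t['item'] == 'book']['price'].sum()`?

merge on 'item' (how='inner') → 4 rows:
   ship_days   item  rating  price
0         10  chair       2    267
1          9   book       5    143
2          2  chair       5    267
3         13   book       5    143
take 3 rows with largest rating:
   ship_days   item  rating  price
1          9   book       5    143
2          2  chair       5    267
3         13   book       5    143
filter rows where item == 'book':
   ship_days  item  rating  price
1          9  book       5    143
3         13  book       5    143
Then the sum of column 'price': 286

286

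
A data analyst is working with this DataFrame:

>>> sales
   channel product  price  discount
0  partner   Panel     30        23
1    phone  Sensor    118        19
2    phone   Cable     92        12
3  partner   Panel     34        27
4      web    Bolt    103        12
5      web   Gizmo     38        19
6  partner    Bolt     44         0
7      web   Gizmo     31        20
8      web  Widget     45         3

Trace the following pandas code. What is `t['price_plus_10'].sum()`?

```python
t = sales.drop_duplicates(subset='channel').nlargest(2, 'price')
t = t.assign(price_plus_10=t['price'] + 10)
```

drop duplicate channel (keep=first):
   channel product  price  discount
0  partner   Panel     30        23
1    phone  Sensor    118        19
4      web    Bolt    103        12
take 2 rows with largest price:
  channel product  price  discount
1   phone  Sensor    118        19
4     web    Bolt    103        12
add column price_plus_10 = t['price'] + 10:
  channel product  price  discount  price_plus_10
1   phone  Sensor    118        19            128
4     web    Bolt    103        12            113
Finally, sum of column 'price_plus_10' = 241.

241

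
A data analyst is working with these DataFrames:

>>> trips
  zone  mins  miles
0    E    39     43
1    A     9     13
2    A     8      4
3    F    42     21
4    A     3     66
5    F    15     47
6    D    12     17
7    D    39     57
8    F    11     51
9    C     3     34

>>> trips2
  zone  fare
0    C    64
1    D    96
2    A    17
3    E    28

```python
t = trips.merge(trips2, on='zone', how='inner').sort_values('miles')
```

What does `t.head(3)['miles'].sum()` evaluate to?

34

merge on 'zone' (how='inner') → 7 rows:
  zone  mins  miles  fare
0    E    39     43    28
1    A     9     13    17
2    A     8      4    17
3    A     3     66    17
4    D    12     17    96
5    D    39     57    96
6    C     3     34    64
sort by miles:
  zone  mins  miles  fare
2    A     8      4    17
1    A     9     13    17
4    D    12     17    96
6    C     3     34    64
0    E    39     43    28
5    D    39     57    96
3    A     3     66    17
take first 3 rows:
  zone  mins  miles  fare
2    A     8      4    17
1    A     9     13    17
4    D    12     17    96
Taking the sum of column 'miles' gives 34.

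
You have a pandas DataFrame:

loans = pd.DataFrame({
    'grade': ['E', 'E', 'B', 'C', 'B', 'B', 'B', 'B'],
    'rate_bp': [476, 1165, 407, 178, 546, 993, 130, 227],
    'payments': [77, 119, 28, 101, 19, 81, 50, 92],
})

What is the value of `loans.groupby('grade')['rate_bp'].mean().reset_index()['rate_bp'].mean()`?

group by grade, mean of rate_bp:
grade
B    460.6
C    178.0
E    820.5
Name: rate_bp, dtype: float64
reset_index():
  grade  rate_bp
0     B    460.6
1     C    178.0
2     E    820.5

486.366666667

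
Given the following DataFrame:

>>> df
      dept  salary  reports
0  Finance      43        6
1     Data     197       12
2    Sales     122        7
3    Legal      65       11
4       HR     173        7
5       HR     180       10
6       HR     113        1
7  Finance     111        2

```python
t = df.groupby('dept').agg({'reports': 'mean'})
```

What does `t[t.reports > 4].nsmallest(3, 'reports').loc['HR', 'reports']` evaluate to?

group by dept, mean of reports:
         reports
dept            
Data        12.0
Finance      4.0
HR           6.0
Legal       11.0
Sales        7.0
filter rows where reports > 4:
       reports
dept          
Data      12.0
HR         6.0
Legal     11.0
Sales      7.0
take 3 rows with smallest reports:
       reports
dept          
HR         6.0
Sales      7.0
Legal     11.0

6.0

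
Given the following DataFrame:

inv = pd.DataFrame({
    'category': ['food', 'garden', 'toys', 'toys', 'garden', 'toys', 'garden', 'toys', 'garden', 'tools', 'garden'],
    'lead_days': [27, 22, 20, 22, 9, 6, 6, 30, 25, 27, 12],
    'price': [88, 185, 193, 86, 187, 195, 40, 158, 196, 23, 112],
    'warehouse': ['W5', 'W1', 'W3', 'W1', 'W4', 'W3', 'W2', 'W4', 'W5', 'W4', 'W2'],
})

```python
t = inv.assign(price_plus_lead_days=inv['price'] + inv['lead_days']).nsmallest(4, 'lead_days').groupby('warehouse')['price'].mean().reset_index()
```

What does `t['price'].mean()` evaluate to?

152.666666667

add column price_plus_lead_days = inv['price'] + inv['lead_days']:
   category  lead_days  price warehouse  price_plus_lead_days
0      food         27     88        W5                   115
1    garden         22    185        W1                   207
2      toys         20    193        W3                   213
3      toys         22     86        W1                   108
4    garden          9    187        W4                   196
5      toys          6    195        W3                   201
6    garden          6     40        W2                    46
7      toys         30    158        W4                   188
8    garden         25    196        W5                   221
9     tools         27     23        W4                    50
10   garden         12    112        W2                   124
take 4 rows with smallest lead_days:
   category  lead_days  price warehouse  price_plus_lead_days
5      toys          6    195        W3                   201
6    garden          6     40        W2                    46
4    garden          9    187        W4                   196
10   garden         12    112        W2                   124
group by warehouse, mean of price:
warehouse
W2     76.0
W3    195.0
W4    187.0
Name: price, dtype: float64
reset_index():
  warehouse  price
0        W2   76.0
1        W3  195.0
2        W4  187.0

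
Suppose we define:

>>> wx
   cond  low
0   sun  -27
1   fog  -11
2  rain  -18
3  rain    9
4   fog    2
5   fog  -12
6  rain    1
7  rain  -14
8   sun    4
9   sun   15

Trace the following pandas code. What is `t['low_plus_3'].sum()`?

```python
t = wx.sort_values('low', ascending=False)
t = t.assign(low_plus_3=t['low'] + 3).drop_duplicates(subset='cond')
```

35

sort by low descending:
   cond  low
9   sun   15
3  rain    9
8   sun    4
4   fog    2
6  rain    1
1   fog  -11
5   fog  -12
7  rain  -14
2  rain  -18
0   sun  -27
add column low_plus_3 = t['low'] + 3:
   cond  low  low_plus_3
9   sun   15          18
3  rain    9          12
8   sun    4           7
4   fog    2           5
6  rain    1           4
1   fog  -11          -8
5   fog  -12          -9
7  rain  -14         -11
2  rain  -18         -15
0   sun  -27         -24
drop duplicate cond (keep=first):
   cond  low  low_plus_3
9   sun   15          18
3  rain    9          12
4   fog    2           5
Finally, sum of column 'low_plus_3' = 35.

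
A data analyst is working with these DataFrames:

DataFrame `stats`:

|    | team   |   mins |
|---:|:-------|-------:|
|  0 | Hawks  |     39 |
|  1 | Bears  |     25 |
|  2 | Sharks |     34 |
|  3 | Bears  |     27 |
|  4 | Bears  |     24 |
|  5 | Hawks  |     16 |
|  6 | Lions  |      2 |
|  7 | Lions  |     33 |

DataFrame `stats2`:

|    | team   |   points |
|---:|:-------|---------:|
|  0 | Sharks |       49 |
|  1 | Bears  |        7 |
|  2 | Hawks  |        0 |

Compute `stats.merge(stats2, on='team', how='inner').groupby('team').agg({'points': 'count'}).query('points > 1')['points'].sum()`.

merge on 'team' (how='inner') → 6 rows:
     team  mins  points
0   Hawks    39       0
1   Bears    25       7
2  Sharks    34      49
3   Bears    27       7
4   Bears    24       7
5   Hawks    16       0
group by team, count of points:
        points
team          
Bears        3
Hawks        2
Sharks       1
filter rows where points > 1:
       points
team         
Bears       3
Hawks       2
Finally, sum of column 'points' = 5.

5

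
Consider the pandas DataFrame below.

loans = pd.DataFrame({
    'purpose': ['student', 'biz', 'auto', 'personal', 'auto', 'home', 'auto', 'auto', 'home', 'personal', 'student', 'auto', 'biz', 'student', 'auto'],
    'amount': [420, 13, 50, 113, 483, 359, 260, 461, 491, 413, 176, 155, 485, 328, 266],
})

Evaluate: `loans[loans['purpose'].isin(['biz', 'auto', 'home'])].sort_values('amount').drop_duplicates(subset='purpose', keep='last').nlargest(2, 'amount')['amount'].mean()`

filter rows where purpose in ['biz', 'auto', 'home']:
   purpose  amount
1      biz      13
2     auto      50
4     auto     483
5     home     359
6     auto     260
7     auto     461
8     home     491
11    auto     155
12     biz     485
14    auto     266
sort by amount:
   purpose  amount
1      biz      13
2     auto      50
11    auto     155
6     auto     260
14    auto     266
5     home     359
7     auto     461
4     auto     483
12     biz     485
8     home     491
drop duplicate purpose (keep=last):
   purpose  amount
4     auto     483
12     biz     485
8     home     491
take 2 rows with largest amount:
   purpose  amount
8     home     491
12     biz     485
So mean() = 488.0.

488.0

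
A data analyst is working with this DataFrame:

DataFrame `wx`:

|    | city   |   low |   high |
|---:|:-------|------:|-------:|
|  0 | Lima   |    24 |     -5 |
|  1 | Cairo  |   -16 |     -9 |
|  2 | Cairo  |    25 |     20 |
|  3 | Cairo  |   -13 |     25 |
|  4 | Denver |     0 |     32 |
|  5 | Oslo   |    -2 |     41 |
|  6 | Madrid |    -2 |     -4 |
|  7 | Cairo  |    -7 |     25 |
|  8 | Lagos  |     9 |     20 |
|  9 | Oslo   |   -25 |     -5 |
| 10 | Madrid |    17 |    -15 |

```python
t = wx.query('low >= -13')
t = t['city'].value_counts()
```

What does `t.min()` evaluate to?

1

filter rows where low >= -13:
      city  low  high
0     Lima   24    -5
2    Cairo   25    20
3    Cairo  -13    25
4   Denver    0    32
5     Oslo   -2    41
6   Madrid   -2    -4
7    Cairo   -7    25
8    Lagos    9    20
10  Madrid   17   -15
value_counts of city:
city
Cairo     3
Madrid    2
Lima      1
Denver    1
Oslo      1
Lagos     1
Name: count, dtype: int64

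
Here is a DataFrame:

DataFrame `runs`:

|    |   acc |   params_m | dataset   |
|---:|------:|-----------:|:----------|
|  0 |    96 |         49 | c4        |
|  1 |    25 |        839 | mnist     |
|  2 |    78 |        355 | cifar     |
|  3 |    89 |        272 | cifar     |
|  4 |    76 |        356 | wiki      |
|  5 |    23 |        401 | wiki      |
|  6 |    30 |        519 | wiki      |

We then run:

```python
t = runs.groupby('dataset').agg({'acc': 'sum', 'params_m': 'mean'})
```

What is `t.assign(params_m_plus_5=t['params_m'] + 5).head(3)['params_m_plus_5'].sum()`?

1216.5

group by dataset: sum(acc), mean(params_m):
         acc    params_m
dataset                 
c4        96   49.000000
cifar    167  313.500000
mnist     25  839.000000
wiki     129  425.333333
add column params_m_plus_5 = t['params_m'] + 5:
         acc    params_m  params_m_plus_5
dataset                                  
c4        96   49.000000        54.000000
cifar    167  313.500000       318.500000
mnist     25  839.000000       844.000000
wiki     129  425.333333       430.333333
take first 3 rows:
         acc  params_m  params_m_plus_5
dataset                                
c4        96      49.0             54.0
cifar    167     313.5            318.5
mnist     25     839.0            844.0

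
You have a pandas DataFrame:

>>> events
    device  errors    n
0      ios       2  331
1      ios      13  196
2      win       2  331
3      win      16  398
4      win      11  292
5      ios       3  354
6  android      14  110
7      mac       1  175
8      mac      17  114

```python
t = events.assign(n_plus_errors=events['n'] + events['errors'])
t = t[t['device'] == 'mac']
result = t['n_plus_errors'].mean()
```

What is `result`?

add column n_plus_errors = events['n'] + events['errors']:
    device  errors    n  n_plus_errors
0      ios       2  331            333
1      ios      13  196            209
2      win       2  331            333
3      win      16  398            414
4      win      11  292            303
5      ios       3  354            357
6  android      14  110            124
7      mac       1  175            176
8      mac      17  114            131
filter rows where device == 'mac':
  device  errors    n  n_plus_errors
7    mac       1  175            176
8    mac      17  114            131
The mean of column 'n_plus_errors' is 153.5.

153.5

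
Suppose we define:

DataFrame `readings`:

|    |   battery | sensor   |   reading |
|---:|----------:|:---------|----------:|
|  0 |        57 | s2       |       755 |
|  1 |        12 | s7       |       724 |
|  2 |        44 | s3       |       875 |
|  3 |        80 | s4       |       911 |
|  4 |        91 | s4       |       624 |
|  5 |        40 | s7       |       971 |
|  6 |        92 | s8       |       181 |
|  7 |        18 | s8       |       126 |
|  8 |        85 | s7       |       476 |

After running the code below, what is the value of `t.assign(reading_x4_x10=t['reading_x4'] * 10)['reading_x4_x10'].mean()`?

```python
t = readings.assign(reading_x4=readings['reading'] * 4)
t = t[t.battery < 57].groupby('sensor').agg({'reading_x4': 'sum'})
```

35946.6666667

add column reading_x4 = readings['reading'] * 4:
   battery sensor  reading  reading_x4
0       57     s2      755        3020
1       12     s7      724        2896
2       44     s3      875        3500
3       80     s4      911        3644
4       91     s4      624        2496
5       40     s7      971        3884
6       92     s8      181         724
7       18     s8      126         504
8       85     s7      476        1904
filter rows where battery < 57:
   battery sensor  reading  reading_x4
1       12     s7      724        2896
2       44     s3      875        3500
5       40     s7      971        3884
7       18     s8      126         504
group by sensor, sum of reading_x4:
        reading_x4
sensor            
s3            3500
s7            6780
s8             504
add column reading_x4_x10 = t['reading_x4'] * 10:
        reading_x4  reading_x4_x10
sensor                            
s3            3500           35000
s7            6780           67800
s8             504            5040
Reading off the mean of column 'reading_x4_x10', we get 35946.6666667.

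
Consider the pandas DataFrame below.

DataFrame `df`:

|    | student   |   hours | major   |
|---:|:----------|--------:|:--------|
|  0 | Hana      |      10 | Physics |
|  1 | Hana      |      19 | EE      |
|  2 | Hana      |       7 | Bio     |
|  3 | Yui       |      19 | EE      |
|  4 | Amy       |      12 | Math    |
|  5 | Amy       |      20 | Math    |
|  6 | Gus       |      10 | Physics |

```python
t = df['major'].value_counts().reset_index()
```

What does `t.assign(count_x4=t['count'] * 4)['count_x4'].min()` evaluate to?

value_counts of major:
major
Physics    2
EE         2
Math       2
Bio        1
Name: count, dtype: int64
reset_index():
     major  count
0  Physics      2
1       EE      2
2     Math      2
3      Bio      1
add column count_x4 = t['count'] * 4:
     major  count  count_x4
0  Physics      2         8
1       EE      2         8
2     Math      2         8
3      Bio      1         4

4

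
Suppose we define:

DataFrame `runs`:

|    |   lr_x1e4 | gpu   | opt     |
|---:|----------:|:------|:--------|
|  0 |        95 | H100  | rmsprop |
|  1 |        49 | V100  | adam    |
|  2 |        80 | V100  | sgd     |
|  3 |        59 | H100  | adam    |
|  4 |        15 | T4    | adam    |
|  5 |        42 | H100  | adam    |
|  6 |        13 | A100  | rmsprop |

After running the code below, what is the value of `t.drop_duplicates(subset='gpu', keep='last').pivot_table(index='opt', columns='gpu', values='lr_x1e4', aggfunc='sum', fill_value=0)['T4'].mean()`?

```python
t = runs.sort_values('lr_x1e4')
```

5.0

sort by lr_x1e4:
   lr_x1e4   gpu      opt
6       13  A100  rmsprop
4       15    T4     adam
5       42  H100     adam
1       49  V100     adam
3       59  H100     adam
2       80  V100      sgd
0       95  H100  rmsprop
drop duplicate gpu (keep=last):
   lr_x1e4   gpu      opt
6       13  A100  rmsprop
4       15    T4     adam
2       80  V100      sgd
0       95  H100  rmsprop
pivot: rows=opt, cols=gpu, sum(lr_x1e4):
gpu      A100  H100  T4  V100
opt                          
adam        0     0  15     0
rmsprop    13    95   0     0
sgd         0     0   0    80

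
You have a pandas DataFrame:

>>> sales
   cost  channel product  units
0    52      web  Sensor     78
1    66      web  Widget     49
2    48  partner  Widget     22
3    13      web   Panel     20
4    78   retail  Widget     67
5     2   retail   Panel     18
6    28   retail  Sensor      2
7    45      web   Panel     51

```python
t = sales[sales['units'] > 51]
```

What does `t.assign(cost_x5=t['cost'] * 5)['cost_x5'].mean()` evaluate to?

325.0

filter rows where units > 51:
   cost channel product  units
0    52     web  Sensor     78
4    78  retail  Widget     67
add column cost_x5 = t['cost'] * 5:
   cost channel product  units  cost_x5
0    52     web  Sensor     78      260
4    78  retail  Widget     67      390
The mean of column 'cost_x5' is 325.0.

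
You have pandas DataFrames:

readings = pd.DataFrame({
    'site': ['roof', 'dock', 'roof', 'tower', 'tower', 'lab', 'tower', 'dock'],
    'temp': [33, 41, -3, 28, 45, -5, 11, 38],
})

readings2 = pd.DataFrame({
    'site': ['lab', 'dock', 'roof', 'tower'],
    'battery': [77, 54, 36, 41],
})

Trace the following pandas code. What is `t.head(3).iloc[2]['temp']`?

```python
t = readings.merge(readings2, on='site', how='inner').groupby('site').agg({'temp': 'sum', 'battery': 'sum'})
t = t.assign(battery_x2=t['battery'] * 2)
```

merge on 'site' (how='inner') → 8 rows:
    site  temp  battery
0   roof    33       36
1   dock    41       54
2   roof    -3       36
3  tower    28       41
4  tower    45       41
5    lab    -5       77
6  tower    11       41
7   dock    38       54
group by site: sum(temp), sum(battery):
       temp  battery
site                
dock     79      108
lab      -5       77
roof     30       72
tower    84      123
add column battery_x2 = t['battery'] * 2:
       temp  battery  battery_x2
site                            
dock     79      108         216
lab      -5       77         154
roof     30       72         144
tower    84      123         246
take first 3 rows:
      temp  battery  battery_x2
site                           
dock    79      108         216
lab     -5       77         154
roof    30       72         144
value at position 2, column 'temp' → 30

30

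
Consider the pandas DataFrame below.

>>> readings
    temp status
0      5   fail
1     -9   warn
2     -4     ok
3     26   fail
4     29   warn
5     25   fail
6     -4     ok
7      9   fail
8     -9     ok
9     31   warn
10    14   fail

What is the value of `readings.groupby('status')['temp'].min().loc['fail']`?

group by status, min of temp:
status
fail    5
ok     -9
warn   -9
Name: temp, dtype: int64

5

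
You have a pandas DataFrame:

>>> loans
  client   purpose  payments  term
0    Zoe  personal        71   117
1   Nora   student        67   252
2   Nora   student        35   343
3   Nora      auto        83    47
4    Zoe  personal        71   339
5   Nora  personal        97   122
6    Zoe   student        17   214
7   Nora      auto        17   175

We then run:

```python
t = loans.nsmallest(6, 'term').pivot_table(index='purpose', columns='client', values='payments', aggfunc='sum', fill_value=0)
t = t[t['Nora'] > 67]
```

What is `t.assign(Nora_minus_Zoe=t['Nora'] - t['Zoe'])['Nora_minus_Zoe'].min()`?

take 6 rows with smallest term:
  client   purpose  payments  term
3   Nora      auto        83    47
0    Zoe  personal        71   117
5   Nora  personal        97   122
7   Nora      auto        17   175
6    Zoe   student        17   214
1   Nora   student        67   252
pivot: rows=purpose, cols=client, sum(payments):
client    Nora  Zoe
purpose            
auto       100    0
personal    97   71
student     67   17
filter rows where Nora > 67:
client    Nora  Zoe
purpose            
auto       100    0
personal    97   71
add column Nora_minus_Zoe = t['Nora'] - t['Zoe']:
client    Nora  Zoe  Nora_minus_Zoe
purpose                            
auto       100    0             100
personal    97   71              26
Finally, min of column 'Nora_minus_Zoe' = 26.

26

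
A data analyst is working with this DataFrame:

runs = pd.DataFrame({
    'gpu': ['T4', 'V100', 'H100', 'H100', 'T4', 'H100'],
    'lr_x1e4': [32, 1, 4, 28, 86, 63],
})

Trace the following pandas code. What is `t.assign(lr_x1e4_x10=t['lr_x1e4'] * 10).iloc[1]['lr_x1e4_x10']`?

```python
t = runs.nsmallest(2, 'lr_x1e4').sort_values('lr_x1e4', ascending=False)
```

10

take 2 rows with smallest lr_x1e4:
    gpu  lr_x1e4
1  V100        1
2  H100        4
sort by lr_x1e4 descending:
    gpu  lr_x1e4
2  H100        4
1  V100        1
add column lr_x1e4_x10 = t['lr_x1e4'] * 10:
    gpu  lr_x1e4  lr_x1e4_x10
2  H100        4           40
1  V100        1           10
value at position 1, column 'lr_x1e4_x10' → 10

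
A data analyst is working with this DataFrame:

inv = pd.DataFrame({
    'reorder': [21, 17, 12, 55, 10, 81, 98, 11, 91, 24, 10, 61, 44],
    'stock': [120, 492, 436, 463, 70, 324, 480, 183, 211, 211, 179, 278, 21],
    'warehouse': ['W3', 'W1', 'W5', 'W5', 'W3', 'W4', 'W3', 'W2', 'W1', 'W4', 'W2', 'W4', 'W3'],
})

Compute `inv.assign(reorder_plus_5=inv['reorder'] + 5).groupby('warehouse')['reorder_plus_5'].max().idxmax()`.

W3

add column reorder_plus_5 = inv['reorder'] + 5:
    reorder  stock warehouse  reorder_plus_5
0        21    120        W3              26
1        17    492        W1              22
2        12    436        W5              17
3        55    463        W5              60
4        10     70        W3              15
5        81    324        W4              86
6        98    480        W3             103
7        11    183        W2              16
8        91    211        W1              96
9        24    211        W4              29
10       10    179        W2              15
11       61    278        W4              66
12       44     21        W3              49
group by warehouse, max of reorder_plus_5:
warehouse
W1     96
W2     16
W3    103
W4     86
W5     60
Name: reorder_plus_5, dtype: int64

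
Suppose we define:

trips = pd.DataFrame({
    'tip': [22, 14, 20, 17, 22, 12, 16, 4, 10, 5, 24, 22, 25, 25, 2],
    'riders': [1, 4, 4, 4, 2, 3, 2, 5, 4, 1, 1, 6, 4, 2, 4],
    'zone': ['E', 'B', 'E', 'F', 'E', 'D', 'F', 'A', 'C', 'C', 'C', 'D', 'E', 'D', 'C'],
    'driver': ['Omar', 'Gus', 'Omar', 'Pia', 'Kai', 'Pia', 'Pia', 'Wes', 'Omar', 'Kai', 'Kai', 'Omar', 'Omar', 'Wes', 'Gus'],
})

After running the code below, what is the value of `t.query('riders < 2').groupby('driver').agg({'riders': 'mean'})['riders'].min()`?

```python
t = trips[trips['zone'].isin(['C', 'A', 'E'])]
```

filter rows where zone in ['C', 'A', 'E']:
    tip  riders zone driver
0    22       1    E   Omar
2    20       4    E   Omar
4    22       2    E    Kai
7     4       5    A    Wes
8    10       4    C   Omar
9     5       1    C    Kai
10   24       1    C    Kai
12   25       4    E   Omar
14    2       4    C    Gus
filter rows where riders < 2:
    tip  riders zone driver
0    22       1    E   Omar
9     5       1    C    Kai
10   24       1    C    Kai
group by driver, mean of riders:
        riders
driver        
Kai        1.0
Omar       1.0
Then the min of column 'riders': 1.0

1.0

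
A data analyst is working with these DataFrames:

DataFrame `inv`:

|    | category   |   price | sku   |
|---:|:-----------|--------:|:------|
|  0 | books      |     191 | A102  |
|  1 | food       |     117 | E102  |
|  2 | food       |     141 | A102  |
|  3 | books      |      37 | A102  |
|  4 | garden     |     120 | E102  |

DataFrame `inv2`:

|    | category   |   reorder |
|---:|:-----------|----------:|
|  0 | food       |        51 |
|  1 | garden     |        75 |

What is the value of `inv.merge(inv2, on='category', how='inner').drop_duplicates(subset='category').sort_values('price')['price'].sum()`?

merge on 'category' (how='inner') → 3 rows:
  category  price   sku  reorder
0     food    117  E102       51
1     food    141  A102       51
2   garden    120  E102       75
drop duplicate category (keep=first):
  category  price   sku  reorder
0     food    117  E102       51
2   garden    120  E102       75
sort by price:
  category  price   sku  reorder
0     food    117  E102       51
2   garden    120  E102       75

237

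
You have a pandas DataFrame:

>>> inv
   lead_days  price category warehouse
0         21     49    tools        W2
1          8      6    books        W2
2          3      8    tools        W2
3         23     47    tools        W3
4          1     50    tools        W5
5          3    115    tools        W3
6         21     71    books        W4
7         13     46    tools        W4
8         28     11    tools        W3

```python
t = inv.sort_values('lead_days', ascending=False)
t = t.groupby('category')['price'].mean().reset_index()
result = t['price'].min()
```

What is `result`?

38.5

sort by lead_days descending:
   lead_days  price category warehouse
8         28     11    tools        W3
3         23     47    tools        W3
0         21     49    tools        W2
6         21     71    books        W4
7         13     46    tools        W4
1          8      6    books        W2
2          3      8    tools        W2
5          3    115    tools        W3
4          1     50    tools        W5
group by category, mean of price:
category
books    38.500000
tools    46.571429
Name: price, dtype: float64
reset_index():
  category      price
0    books  38.500000
1    tools  46.571429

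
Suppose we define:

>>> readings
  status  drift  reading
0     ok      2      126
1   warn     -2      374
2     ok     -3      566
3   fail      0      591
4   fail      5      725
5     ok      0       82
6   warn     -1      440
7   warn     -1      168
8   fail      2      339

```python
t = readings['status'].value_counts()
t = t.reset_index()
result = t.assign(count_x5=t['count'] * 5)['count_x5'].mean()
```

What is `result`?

value_counts of status:
status
ok      3
warn    3
fail    3
Name: count, dtype: int64
reset_index():
  status  count
0     ok      3
1   warn      3
2   fail      3
add column count_x5 = t['count'] * 5:
  status  count  count_x5
0     ok      3        15
1   warn      3        15
2   fail      3        15
Reading off the mean of column 'count_x5', we get 15.0.

15.0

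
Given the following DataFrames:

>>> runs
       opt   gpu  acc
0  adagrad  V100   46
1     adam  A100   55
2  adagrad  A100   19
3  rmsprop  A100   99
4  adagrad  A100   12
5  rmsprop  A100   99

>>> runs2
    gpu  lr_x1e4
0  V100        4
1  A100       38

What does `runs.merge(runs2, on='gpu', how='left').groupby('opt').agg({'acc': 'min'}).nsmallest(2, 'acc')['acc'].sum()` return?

merge on 'gpu' (how='left') → 6 rows:
       opt   gpu  acc  lr_x1e4
0  adagrad  V100   46        4
1     adam  A100   55       38
2  adagrad  A100   19       38
3  rmsprop  A100   99       38
4  adagrad  A100   12       38
5  rmsprop  A100   99       38
group by opt, min of acc:
         acc
opt         
adagrad   12
adam      55
rmsprop   99
take 2 rows with smallest acc:
         acc
opt         
adagrad   12
adam      55
The sum of column 'acc' is 67.

67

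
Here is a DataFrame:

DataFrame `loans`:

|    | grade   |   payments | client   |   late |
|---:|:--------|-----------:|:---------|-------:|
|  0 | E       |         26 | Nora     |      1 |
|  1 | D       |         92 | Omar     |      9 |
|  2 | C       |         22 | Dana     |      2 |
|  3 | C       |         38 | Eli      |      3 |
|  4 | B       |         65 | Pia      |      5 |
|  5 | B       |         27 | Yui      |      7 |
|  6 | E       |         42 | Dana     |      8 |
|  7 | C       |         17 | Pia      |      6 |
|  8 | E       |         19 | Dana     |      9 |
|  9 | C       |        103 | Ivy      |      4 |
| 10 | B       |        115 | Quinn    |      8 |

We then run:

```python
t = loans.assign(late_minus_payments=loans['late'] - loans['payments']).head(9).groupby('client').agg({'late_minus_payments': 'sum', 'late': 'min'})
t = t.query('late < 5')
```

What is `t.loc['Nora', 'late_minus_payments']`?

-25

add column late_minus_payments = loans['late'] - loans['payments']:
   grade  payments client  late  late_minus_payments
0      E        26   Nora     1                  -25
1      D        92   Omar     9                  -83
2      C        22   Dana     2                  -20
3      C        38    Eli     3                  -35
4      B        65    Pia     5                  -60
5      B        27    Yui     7                  -20
6      E        42   Dana     8                  -34
7      C        17    Pia     6                  -11
8      E        19   Dana     9                  -10
9      C       103    Ivy     4                  -99
10     B       115  Quinn     8                 -107
take first 9 rows:
  grade  payments client  late  late_minus_payments
0     E        26   Nora     1                  -25
1     D        92   Omar     9                  -83
2     C        22   Dana     2                  -20
3     C        38    Eli     3                  -35
4     B        65    Pia     5                  -60
5     B        27    Yui     7                  -20
6     E        42   Dana     8                  -34
7     C        17    Pia     6                  -11
8     E        19   Dana     9                  -10
group by client: sum(late_minus_payments), min(late):
        late_minus_payments  late
client                           
Dana                    -64     2
Eli                     -35     3
Nora                    -25     1
Omar                    -83     9
Pia                     -71     5
Yui                     -20     7
filter rows where late < 5:
        late_minus_payments  late
client                           
Dana                    -64     2
Eli                     -35     3
Nora                    -25     1
Reading off the value at row 'Nora', column 'late_minus_payments', we get -25.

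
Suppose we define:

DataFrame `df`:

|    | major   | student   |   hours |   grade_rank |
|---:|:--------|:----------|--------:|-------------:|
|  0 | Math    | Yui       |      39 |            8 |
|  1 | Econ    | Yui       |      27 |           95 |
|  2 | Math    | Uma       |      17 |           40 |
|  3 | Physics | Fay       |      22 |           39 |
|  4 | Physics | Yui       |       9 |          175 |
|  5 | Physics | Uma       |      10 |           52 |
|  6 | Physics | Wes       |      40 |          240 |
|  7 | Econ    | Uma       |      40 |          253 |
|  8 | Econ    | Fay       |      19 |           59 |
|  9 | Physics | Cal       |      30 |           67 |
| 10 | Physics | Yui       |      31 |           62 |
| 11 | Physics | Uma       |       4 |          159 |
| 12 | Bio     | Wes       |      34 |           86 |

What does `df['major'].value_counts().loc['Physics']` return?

value_counts of major:
major
Physics    7
Econ       3
Math       2
Bio        1
Name: count, dtype: int64
The value at index 'Physics' is 7.

7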